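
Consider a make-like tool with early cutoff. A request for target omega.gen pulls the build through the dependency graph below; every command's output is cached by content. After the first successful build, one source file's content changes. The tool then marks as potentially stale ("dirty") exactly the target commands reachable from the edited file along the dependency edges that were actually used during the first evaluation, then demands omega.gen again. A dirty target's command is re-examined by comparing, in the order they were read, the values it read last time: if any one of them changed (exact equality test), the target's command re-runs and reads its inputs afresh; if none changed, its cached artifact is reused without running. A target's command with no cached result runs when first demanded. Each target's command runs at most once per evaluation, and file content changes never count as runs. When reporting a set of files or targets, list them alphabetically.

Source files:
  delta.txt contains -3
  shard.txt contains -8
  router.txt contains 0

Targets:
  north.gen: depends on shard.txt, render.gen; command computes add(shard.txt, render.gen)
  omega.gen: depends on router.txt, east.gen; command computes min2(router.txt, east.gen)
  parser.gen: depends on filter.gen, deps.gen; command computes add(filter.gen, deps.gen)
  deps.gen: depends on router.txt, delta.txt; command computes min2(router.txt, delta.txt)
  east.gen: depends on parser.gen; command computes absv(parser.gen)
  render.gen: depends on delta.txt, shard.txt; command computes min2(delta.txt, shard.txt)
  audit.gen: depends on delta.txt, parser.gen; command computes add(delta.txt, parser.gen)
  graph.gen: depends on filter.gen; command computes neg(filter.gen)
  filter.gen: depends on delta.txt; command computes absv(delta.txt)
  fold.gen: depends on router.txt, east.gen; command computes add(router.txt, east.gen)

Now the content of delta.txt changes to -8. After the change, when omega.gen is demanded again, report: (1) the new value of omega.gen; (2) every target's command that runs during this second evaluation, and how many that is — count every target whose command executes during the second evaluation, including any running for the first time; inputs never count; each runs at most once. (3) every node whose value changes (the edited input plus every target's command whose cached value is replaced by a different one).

First demand of the output computes:
  deps.gen = min2(0, -3) = -3
  filter.gen = absv(-3) = 3
  parser.gen = add(3, -3) = 0
  east.gen = absv(0) = 0
  omega.gen = min2(0, 0) = 0

After the edit, cleaning proceeds:
  deps.gen: a read changed (delta.txt -3->-8) — executes, giving -8.
  filter.gen: a read changed (delta.txt -3->-8) — executes, giving 8.
  parser.gen: a read changed (filter.gen 3->8; deps.gen -3->-8) — executes, giving 0 — identical to its old value.
  east.gen: dirty, but its reads are unchanged (parser.gen unchanged); cached 0 stands.
  omega.gen: dirty, but its reads are unchanged (router.txt unchanged, east.gen unchanged); cached 0 stands.

Note the absorption at parser.gen: it re-runs yet its value is the same, leaving the output's value untouched.

Demanding omega.gen again yields 0.
3 target commands run: deps.gen, filter.gen, parser.gen.
The nodes whose values change: delta.txt, deps.gen, filter.gen.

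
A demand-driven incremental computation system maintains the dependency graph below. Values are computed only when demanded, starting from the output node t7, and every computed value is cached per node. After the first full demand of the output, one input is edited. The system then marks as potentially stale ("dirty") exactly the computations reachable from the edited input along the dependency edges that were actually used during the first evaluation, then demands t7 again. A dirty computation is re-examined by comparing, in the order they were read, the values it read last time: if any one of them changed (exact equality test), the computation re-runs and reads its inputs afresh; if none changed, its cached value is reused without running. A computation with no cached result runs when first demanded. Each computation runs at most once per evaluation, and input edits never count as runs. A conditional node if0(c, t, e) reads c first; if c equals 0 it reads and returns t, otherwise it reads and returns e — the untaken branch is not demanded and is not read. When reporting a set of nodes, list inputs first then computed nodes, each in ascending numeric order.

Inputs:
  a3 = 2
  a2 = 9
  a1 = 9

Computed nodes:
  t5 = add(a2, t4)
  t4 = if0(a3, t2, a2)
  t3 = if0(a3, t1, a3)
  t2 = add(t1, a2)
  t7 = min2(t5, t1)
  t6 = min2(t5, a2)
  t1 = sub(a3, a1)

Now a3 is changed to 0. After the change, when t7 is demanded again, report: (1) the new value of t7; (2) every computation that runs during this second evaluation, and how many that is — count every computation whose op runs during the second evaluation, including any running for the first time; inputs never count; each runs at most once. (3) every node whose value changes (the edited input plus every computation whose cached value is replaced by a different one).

First evaluation (everything demanded from the output):
  t1 = sub(2, 9) = -7
  t4 = if0(a3=2 -> else branch a2) = 9
  t5 = add(9, 9) = 18
  t7 = min2(18, -7) = -7

Propagation after the edit:
  t1: runs — a3 2->0; result -9.
  t2: demanded for the first time — runs, produces 0.
  t4: runs — a3 2->0; result 0.
  t5: runs — t4 9->0; result 9.
  t7: runs — t5 18->9; t1 -7->-9; result -9.

Key observation: a condition flipped, so demand reaches new nodes — t2 runs for the first time.

New value of t7: -9.
Computations that run: t1, t2, t4, t5, t7 — 5 in total.
Values that change: a3, t1, t4, t5, t7.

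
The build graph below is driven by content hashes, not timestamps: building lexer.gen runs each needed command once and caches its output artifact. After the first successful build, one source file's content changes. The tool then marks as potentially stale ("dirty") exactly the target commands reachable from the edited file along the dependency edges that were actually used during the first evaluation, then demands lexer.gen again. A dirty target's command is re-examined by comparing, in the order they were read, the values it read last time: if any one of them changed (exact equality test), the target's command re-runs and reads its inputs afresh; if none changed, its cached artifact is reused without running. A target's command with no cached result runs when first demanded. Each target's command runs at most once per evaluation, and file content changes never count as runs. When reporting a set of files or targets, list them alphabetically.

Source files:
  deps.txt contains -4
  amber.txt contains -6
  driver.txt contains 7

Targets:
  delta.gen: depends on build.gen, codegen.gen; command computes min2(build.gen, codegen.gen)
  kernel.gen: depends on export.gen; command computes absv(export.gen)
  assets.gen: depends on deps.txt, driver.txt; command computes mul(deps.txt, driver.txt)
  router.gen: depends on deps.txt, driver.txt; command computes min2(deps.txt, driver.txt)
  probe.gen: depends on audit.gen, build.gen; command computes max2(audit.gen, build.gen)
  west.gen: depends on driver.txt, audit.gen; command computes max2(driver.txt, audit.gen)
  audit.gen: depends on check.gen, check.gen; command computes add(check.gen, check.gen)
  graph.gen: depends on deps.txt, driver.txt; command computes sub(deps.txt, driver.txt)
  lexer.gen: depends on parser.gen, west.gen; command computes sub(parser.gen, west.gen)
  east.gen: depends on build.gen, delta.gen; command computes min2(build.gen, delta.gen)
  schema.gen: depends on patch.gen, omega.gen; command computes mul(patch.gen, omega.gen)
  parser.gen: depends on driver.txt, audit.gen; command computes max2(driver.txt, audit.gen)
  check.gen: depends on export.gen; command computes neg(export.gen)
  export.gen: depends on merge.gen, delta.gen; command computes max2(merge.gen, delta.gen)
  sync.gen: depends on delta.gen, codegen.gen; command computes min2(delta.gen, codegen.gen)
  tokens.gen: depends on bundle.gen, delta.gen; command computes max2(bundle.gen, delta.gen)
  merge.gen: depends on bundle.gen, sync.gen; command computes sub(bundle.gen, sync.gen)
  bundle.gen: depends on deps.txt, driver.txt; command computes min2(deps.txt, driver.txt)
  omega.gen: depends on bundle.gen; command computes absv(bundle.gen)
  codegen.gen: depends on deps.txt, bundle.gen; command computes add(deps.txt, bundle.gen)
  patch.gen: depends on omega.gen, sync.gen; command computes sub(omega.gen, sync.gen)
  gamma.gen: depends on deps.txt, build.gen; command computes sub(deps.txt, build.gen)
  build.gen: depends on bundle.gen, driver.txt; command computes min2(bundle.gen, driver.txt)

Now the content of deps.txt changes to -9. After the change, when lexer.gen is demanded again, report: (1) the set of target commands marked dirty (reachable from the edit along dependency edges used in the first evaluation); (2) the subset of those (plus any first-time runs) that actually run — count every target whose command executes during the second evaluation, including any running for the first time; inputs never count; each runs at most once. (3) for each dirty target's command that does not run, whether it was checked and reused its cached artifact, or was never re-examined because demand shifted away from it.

Initial pass — values computed on the first demand:
  bundle.gen = min2(-4, 7) = -4
  build.gen = min2(-4, 7) = -4
  codegen.gen = add(-4, -4) = -8
  delta.gen = min2(-4, -8) = -8
  sync.gen = min2(-8, -8) = -8
  merge.gen = sub(-4, -8) = 4
  export.gen = max2(4, -8) = 4
  check.gen = neg(4) = -4
  audit.gen = add(-4, -4) = -8
  parser.gen = max2(7, -8) = 7
  west.gen = max2(7, -8) = 7
  lexer.gen = sub(7, 7) = 0

Second demand — change propagation:
  bundle.gen: re-runs because deps.txt -4->-9; new result -9.
  build.gen: re-runs because bundle.gen -4->-9; new result -9.
  codegen.gen: re-runs because deps.txt -4->-9; bundle.gen -4->-9; new result -18.
  delta.gen: re-runs because build.gen -4->-9; codegen.gen -8->-18; new result -18.
  sync.gen: re-runs because delta.gen -8->-18; codegen.gen -8->-18; new result -18.
  merge.gen: re-runs because bundle.gen -4->-9; sync.gen -8->-18; new result 9.
  export.gen: re-runs because merge.gen 4->9; delta.gen -8->-18; new result 9.
  check.gen: re-runs because export.gen 4->9; new result -9.
  audit.gen: re-runs because check.gen -4->-9; check.gen -4->-9; new result -18.
  parser.gen: re-runs because audit.gen -8->-18; new result 7 (unchanged).
  west.gen: re-runs because audit.gen -8->-18; new result 7 (unchanged).
  lexer.gen: re-examined; everything it read last time is the same (parser.gen unchanged, west.gen unchanged) — cache 0 kept, no run.

The important point: at lexer.gen every value read last time is unchanged, so the dirty flag clears without a run.

Dirty set: audit.gen, build.gen, bundle.gen, check.gen, codegen.gen, delta.gen, export.gen, lexer.gen, merge.gen, parser.gen, sync.gen, west.gen.
Run set: audit.gen, build.gen, bundle.gen, check.gen, codegen.gen, delta.gen, export.gen, merge.gen, parser.gen, sync.gen, west.gen (11 run).
Re-examined without running (cache reused): lexer.gen.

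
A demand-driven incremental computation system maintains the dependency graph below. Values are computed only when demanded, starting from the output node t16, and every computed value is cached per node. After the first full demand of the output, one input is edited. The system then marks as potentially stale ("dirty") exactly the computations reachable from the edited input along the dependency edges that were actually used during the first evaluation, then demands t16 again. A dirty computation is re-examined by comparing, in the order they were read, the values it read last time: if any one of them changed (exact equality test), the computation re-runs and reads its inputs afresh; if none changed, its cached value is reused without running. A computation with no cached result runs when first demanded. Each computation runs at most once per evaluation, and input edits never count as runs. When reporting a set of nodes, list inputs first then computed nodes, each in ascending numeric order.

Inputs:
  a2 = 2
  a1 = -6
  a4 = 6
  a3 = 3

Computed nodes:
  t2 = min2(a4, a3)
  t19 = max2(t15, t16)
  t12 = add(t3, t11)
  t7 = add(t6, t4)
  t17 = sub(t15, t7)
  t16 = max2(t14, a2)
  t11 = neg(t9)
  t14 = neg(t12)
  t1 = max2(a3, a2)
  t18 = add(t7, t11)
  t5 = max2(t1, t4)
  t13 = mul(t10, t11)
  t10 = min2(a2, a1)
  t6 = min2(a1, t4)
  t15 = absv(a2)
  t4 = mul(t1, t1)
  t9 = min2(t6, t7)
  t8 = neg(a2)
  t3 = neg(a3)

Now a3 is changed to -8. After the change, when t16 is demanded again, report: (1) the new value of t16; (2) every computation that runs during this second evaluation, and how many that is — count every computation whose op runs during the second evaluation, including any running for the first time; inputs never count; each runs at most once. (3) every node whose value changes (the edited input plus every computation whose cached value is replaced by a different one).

First evaluation (everything demanded from the output):
  t1 = max2(3, 2) = 3
  t3 = neg(3) = -3
  t4 = mul(3, 3) = 9
  t6 = min2(-6, 9) = -6
  t7 = add(-6, 9) = 3
  t9 = min2(-6, 3) = -6
  t11 = neg(-6) = 6
  t12 = add(-3, 6) = 3
  t14 = neg(3) = -3
  t16 = max2(-3, 2) = 2

Propagation after the edit:
  t1: runs — a3 3->-8; result 2.
  t3: runs — a3 3->-8; result 8.
  t4: runs — t1 3->2; t1 3->2; result 4.
  t6: runs — t4 9->4; result -6 (same value as before).
  t7: runs — t4 9->4; result -2.
  t9: runs — t7 3->-2; result -6 (same value as before).
  t11: checked — values it read are unchanged (t9 unchanged); reused cached 6 without running.
  t12: runs — t3 -3->8; result 14.
  t14: runs — t12 3->14; result -14.
  t16: runs — t14 -3->-14; result 2 (same value as before).

Key observation: the cutoff stops propagation at t11 — its inputs' values are unchanged, so it reuses its cache.

New value of t16: 2.
Computations that run: t1, t3, t4, t6, t7, t9, t12, t14, t16 — 9 in total.
Values that change: a3, t1, t3, t4, t7, t12, t14.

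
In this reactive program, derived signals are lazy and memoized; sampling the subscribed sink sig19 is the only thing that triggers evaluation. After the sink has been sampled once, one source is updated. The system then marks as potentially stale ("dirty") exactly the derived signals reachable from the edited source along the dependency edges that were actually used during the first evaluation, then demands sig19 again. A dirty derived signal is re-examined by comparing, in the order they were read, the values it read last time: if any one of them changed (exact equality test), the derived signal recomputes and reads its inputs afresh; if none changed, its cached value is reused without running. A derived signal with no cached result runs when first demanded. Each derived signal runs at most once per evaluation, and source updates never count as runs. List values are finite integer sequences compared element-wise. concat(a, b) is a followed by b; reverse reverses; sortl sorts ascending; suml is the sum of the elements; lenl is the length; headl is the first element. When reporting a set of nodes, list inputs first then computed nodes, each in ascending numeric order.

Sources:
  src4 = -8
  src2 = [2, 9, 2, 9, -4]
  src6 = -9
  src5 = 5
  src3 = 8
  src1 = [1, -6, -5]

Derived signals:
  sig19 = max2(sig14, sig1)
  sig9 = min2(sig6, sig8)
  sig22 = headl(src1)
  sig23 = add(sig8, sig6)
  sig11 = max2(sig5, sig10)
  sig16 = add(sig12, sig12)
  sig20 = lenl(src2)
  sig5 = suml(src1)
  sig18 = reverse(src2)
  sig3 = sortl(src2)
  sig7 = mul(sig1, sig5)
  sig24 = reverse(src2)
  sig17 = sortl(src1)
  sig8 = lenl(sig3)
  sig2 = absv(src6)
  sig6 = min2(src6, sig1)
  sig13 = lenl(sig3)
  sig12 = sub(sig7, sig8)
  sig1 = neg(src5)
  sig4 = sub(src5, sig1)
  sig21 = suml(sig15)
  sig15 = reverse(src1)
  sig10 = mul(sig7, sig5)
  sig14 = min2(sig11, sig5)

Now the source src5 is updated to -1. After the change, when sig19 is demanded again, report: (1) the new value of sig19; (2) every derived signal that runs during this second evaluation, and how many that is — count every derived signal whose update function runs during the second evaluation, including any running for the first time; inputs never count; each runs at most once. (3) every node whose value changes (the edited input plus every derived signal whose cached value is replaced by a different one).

First demand of the output computes:
  sig1 = neg(5) = -5
  sig5 = suml([1, -6, -5]) = -10
  sig7 = mul(-5, -10) = 50
  sig10 = mul(50, -10) = -500
  sig11 = max2(-10, -500) = -10
  sig14 = min2(-10, -10) = -10
  sig19 = max2(-10, -5) = -5

After the edit, cleaning proceeds:
  sig1: a read changed (src5 5->-1) — executes, giving 1.
  sig7: a read changed (sig1 -5->1) — executes, giving -10.
  sig10: a read changed (sig7 50->-10) — executes, giving 100.
  sig11: a read changed (sig10 -500->100) — executes, giving 100.
  sig14: a read changed (sig11 -10->100) — executes, giving -10 — identical to its old value.
  sig19: a read changed (sig1 -5->1) — executes, giving 1.

Demanding sig19 again yields 1.
6 derived signals run: sig1, sig7, sig10, sig11, sig14, sig19.
The nodes whose values change: src5, sig1, sig7, sig10, sig11, sig19.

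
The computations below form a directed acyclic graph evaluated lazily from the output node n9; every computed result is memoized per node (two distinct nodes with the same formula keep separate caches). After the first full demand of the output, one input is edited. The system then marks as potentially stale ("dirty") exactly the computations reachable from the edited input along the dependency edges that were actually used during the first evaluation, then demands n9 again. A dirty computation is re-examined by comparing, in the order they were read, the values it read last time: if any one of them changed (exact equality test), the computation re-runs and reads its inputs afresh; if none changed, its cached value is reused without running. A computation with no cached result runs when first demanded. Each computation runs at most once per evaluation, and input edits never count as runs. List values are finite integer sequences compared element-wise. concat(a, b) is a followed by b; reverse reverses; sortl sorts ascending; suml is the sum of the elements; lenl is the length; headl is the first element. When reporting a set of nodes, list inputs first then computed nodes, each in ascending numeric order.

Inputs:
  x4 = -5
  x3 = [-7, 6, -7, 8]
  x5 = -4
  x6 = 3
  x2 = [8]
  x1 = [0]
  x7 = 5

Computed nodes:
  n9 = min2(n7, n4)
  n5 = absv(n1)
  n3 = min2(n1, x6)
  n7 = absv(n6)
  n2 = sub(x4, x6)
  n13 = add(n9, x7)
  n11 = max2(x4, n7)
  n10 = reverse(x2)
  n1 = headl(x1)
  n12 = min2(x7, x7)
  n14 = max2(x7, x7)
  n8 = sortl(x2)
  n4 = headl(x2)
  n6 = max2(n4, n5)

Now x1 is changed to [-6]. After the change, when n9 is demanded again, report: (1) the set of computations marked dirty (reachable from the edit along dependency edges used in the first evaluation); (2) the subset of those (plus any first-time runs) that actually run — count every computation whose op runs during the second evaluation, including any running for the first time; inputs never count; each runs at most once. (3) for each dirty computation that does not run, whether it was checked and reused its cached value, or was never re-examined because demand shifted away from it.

The edit dirties: n1, n5, n6, n7, n9.
3 computations run: n1, n5, n6.
Cache hits after checking: n7, n9.
Note the absorption at n6: it re-runs yet its value is the same, leaving the output's value untouched.

First demand of the output computes:
  n1 = headl([0]) = 0
  n4 = headl([8]) = 8
  n5 = absv(0) = 0
  n6 = max2(8, 0) = 8
  n7 = absv(8) = 8
  n9 = min2(8, 8) = 8

After the edit, cleaning proceeds:
  n1: a read changed (x1 [0]->[-6]) — executes, giving -6.
  n5: a read changed (n1 0->-6) — executes, giving 6.
  n6: a read changed (n5 0->6) — executes, giving 8 — identical to its old value.
  n7: dirty, but its reads are unchanged (n6 unchanged); cached 8 stands.
  n9: dirty, but its reads are unchanged (n7 unchanged, n4 unchanged); cached 8 stands.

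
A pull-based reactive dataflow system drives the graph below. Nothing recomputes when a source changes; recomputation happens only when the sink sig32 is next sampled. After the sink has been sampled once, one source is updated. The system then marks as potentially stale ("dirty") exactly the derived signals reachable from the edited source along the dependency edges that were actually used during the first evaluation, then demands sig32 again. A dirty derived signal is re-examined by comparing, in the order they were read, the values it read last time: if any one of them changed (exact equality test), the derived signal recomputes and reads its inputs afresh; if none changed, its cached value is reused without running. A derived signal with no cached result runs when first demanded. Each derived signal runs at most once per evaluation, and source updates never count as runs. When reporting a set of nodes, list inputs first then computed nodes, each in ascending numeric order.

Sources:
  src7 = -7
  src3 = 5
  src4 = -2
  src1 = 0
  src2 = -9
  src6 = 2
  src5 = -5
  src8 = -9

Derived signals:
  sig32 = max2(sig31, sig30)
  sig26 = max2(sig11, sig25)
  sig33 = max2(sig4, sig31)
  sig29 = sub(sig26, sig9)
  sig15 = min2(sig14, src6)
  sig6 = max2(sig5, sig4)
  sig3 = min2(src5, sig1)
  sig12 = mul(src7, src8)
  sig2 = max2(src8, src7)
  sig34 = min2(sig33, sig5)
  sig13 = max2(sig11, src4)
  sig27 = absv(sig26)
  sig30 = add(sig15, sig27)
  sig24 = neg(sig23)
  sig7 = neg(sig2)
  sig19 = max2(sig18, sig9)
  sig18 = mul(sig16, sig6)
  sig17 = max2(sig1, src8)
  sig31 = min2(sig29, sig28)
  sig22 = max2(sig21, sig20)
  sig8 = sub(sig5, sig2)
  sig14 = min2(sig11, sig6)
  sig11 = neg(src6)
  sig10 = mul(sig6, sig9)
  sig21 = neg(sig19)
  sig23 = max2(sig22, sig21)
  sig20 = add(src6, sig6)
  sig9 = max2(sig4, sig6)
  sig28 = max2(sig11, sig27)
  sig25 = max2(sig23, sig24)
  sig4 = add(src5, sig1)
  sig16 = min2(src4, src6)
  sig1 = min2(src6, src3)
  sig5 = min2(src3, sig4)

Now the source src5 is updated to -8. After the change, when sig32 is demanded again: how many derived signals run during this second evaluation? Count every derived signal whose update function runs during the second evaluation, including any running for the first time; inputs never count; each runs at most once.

First evaluation (everything demanded from the output):
  sig1 = min2(2, 5) = 2
  sig4 = add(-5, 2) = -3
  sig5 = min2(5, -3) = -3
  sig6 = max2(-3, -3) = -3
  sig9 = max2(-3, -3) = -3
  sig11 = neg(2) = -2
  sig14 = min2(-2, -3) = -3
  sig15 = min2(-3, 2) = -3
  sig16 = min2(-2, 2) = -2
  sig18 = mul(-2, -3) = 6
  sig19 = max2(6, -3) = 6
  sig20 = add(2, -3) = -1
  sig21 = neg(6) = -6
  sig22 = max2(-6, -1) = -1
  sig23 = max2(-1, -6) = -1
  sig24 = neg(-1) = 1
  sig25 = max2(-1, 1) = 1
  sig26 = max2(-2, 1) = 1
  sig27 = absv(1) = 1
  sig28 = max2(-2, 1) = 1
  sig29 = sub(1, -3) = 4
  sig30 = add(-3, 1) = -2
  sig31 = min2(4, 1) = 1
  sig32 = max2(1, -2) = 1

Propagation after the edit:
  sig4: runs — src5 -5->-8; result -6.
  sig5: runs — sig4 -3->-6; result -6.
  sig6: runs — sig5 -3->-6; sig4 -3->-6; result -6.
  sig9: runs — sig4 -3->-6; sig6 -3->-6; result -6.
  sig14: runs — sig6 -3->-6; result -6.
  sig15: runs — sig14 -3->-6; result -6.
  sig18: runs — sig6 -3->-6; result 12.
  sig19: runs — sig18 6->12; sig9 -3->-6; result 12.
  sig20: runs — sig6 -3->-6; result -4.
  sig21: runs — sig19 6->12; result -12.
  sig22: runs — sig21 -6->-12; sig20 -1->-4; result -4.
  sig23: runs — sig22 -1->-4; sig21 -6->-12; result -4.
  sig24: runs — sig23 -1->-4; result 4.
  sig25: runs — sig23 -1->-4; sig24 1->4; result 4.
  sig26: runs — sig25 1->4; result 4.
  sig27: runs — sig26 1->4; result 4.
  sig28: runs — sig27 1->4; result 4.
  sig29: runs — sig26 1->4; sig9 -3->-6; result 10.
  sig30: runs — sig15 -3->-6; sig27 1->4; result -2 (same value as before).
  sig31: runs — sig29 4->10; sig28 1->4; result 4.
  sig32: runs — sig31 1->4; result 4.

Derived signals that run: sig4, sig5, sig6, sig9, sig14, sig15, sig18, sig19, sig20, sig21, sig22, sig23, sig24, sig25, sig26, sig27, sig28, sig29, sig30, sig31, sig32 — 21 in total.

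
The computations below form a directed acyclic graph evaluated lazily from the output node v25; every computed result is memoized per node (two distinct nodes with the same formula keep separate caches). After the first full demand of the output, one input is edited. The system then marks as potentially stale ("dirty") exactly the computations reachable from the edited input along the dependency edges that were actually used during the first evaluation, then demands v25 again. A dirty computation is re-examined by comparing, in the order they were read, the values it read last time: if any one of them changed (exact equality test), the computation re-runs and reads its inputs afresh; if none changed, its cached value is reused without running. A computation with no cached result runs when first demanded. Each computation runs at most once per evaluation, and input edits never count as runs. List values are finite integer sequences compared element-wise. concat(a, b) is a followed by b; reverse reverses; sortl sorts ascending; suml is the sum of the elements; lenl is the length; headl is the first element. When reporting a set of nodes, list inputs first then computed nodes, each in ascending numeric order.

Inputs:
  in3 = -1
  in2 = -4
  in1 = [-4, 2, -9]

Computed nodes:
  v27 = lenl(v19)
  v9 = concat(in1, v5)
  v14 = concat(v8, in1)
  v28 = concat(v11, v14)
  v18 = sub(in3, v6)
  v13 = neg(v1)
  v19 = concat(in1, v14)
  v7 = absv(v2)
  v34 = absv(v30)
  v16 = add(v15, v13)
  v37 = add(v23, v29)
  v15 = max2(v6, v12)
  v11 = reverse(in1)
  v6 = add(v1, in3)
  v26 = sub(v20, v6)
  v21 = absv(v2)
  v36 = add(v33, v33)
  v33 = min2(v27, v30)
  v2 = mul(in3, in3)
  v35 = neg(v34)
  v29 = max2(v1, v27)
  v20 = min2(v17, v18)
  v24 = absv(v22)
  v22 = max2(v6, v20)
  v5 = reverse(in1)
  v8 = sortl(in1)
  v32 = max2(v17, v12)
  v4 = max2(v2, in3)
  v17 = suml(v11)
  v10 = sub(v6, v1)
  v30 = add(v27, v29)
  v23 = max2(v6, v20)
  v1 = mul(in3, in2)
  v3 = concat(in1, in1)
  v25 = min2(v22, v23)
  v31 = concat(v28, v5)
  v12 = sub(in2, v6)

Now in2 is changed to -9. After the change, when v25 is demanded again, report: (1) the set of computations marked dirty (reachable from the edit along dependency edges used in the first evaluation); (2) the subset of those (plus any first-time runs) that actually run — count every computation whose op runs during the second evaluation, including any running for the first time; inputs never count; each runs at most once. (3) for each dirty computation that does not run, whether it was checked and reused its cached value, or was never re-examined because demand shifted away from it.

The edit dirties: v1, v6, v18, v20, v22, v23, v25.
7 computations run: v1, v6, v18, v20, v22, v23, v25.
No dirty computation escaped a run.

First demand of the output computes:
  v1 = mul(-1, -4) = 4
  v6 = add(4, -1) = 3
  v11 = reverse([-4, 2, -9]) = [-9, 2, -4]
  v17 = suml([-9, 2, -4]) = -11
  v18 = sub(-1, 3) = -4
  v20 = min2(-11, -4) = -11
  v22 = max2(3, -11) = 3
  v23 = max2(3, -11) = 3
  v25 = min2(3, 3) = 3

After the edit, cleaning proceeds:
  v1: a read changed (in2 -4->-9) — executes, giving 9.
  v6: a read changed (v1 4->9) — executes, giving 8.
  v18: a read changed (v6 3->8) — executes, giving -9.
  v20: a read changed (v18 -4->-9) — executes, giving -11 — identical to its old value.
  v22: a read changed (v6 3->8) — executes, giving 8.
  v23: a read changed (v6 3->8) — executes, giving 8.
  v25: a read changed (v22 3->8; v23 3->8) — executes, giving 8.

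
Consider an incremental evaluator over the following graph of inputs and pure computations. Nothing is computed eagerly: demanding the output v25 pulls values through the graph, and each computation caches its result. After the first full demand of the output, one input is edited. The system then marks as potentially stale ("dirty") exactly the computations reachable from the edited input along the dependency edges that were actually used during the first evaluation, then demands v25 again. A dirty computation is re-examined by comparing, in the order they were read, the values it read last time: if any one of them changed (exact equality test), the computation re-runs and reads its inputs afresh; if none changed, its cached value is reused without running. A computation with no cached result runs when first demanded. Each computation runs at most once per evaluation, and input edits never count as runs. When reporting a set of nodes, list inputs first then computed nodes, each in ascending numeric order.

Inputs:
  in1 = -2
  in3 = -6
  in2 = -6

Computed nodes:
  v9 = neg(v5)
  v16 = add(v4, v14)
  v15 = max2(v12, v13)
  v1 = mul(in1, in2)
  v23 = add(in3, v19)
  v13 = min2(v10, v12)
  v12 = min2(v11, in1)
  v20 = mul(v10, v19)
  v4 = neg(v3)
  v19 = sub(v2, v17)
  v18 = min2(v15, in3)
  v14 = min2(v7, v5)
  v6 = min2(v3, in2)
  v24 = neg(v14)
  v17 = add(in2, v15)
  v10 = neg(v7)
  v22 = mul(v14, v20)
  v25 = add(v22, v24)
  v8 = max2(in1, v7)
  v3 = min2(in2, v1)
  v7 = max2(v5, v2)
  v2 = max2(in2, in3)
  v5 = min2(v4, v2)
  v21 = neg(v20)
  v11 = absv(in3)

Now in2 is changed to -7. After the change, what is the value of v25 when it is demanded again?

Initial pass — values computed on the first demand:
  v1 = mul(-2, -6) = 12
  v2 = max2(-6, -6) = -6
  v3 = min2(-6, 12) = -6
  v4 = neg(-6) = 6
  v5 = min2(6, -6) = -6
  v7 = max2(-6, -6) = -6
  v10 = neg(-6) = 6
  v11 = absv(-6) = 6
  v12 = min2(6, -2) = -2
  v13 = min2(6, -2) = -2
  v14 = min2(-6, -6) = -6
  v15 = max2(-2, -2) = -2
  v17 = add(-6, -2) = -8
  v19 = sub(-6, -8) = 2
  v20 = mul(6, 2) = 12
  v22 = mul(-6, 12) = -72
  v24 = neg(-6) = 6
  v25 = add(-72, 6) = -66

Second demand — change propagation:
  v1: re-runs because in2 -6->-7; new result 14.
  v2: re-runs because in2 -6->-7; new result -6 (unchanged).
  v3: re-runs because in2 -6->-7; v1 12->14; new result -7.
  v4: re-runs because v3 -6->-7; new result 7.
  v5: re-runs because v4 6->7; new result -6 (unchanged).
  v7: re-examined; everything it read last time is the same (v5 unchanged, v2 unchanged) — cache -6 kept, no run.
  v10: re-examined; everything it read last time is the same (v7 unchanged) — cache 6 kept, no run.
  v13: re-examined; everything it read last time is the same (v10 unchanged, v12 unchanged) — cache -2 kept, no run.
  v14: re-examined; everything it read last time is the same (v7 unchanged, v5 unchanged) — cache -6 kept, no run.
  v15: re-examined; everything it read last time is the same (v12 unchanged, v13 unchanged) — cache -2 kept, no run.
  v17: re-runs because in2 -6->-7; new result -9.
  v19: re-runs because v17 -8->-9; new result 3.
  v20: re-runs because v19 2->3; new result 18.
  v22: re-runs because v20 12->18; new result -108.
  v24: re-examined; everything it read last time is the same (v14 unchanged) — cache 6 kept, no run.
  v25: re-runs because v22 -72->-108; new result -102.

The important point: at v7 every value read last time is unchanged, so the dirty flag clears without a run.

v25 now evaluates to -102.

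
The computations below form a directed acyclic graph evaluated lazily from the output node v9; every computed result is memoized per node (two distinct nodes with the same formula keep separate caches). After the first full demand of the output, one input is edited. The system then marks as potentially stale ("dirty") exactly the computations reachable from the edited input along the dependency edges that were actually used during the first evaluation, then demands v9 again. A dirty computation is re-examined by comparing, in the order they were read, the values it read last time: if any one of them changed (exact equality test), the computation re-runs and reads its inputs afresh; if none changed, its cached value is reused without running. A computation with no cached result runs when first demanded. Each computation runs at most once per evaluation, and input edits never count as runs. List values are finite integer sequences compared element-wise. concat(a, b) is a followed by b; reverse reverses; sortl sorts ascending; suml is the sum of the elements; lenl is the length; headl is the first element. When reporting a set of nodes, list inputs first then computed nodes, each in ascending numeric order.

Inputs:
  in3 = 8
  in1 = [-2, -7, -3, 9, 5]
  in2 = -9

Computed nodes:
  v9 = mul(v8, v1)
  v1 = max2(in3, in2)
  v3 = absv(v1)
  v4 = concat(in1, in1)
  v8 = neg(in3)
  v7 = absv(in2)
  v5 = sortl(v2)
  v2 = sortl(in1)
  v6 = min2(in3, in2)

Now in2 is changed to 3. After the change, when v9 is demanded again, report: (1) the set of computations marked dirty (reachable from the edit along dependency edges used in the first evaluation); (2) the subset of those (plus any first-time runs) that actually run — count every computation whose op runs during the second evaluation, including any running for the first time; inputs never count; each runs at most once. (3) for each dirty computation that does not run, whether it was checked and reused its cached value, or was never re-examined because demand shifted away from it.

The edit dirties: v1, v9.
1 computations run: v1.
Cache hits after checking: v9.
Note the absorption at v1: it re-runs yet its value is the same, leaving the output's value untouched.

First demand of the output computes:
  v1 = max2(8, -9) = 8
  v8 = neg(8) = -8
  v9 = mul(-8, 8) = -64

After the edit, cleaning proceeds:
  v1: a read changed (in2 -9->3) — executes, giving 8 — identical to its old value.
  v9: dirty, but its reads are unchanged (v8 unchanged, v1 unchanged); cached -64 stands.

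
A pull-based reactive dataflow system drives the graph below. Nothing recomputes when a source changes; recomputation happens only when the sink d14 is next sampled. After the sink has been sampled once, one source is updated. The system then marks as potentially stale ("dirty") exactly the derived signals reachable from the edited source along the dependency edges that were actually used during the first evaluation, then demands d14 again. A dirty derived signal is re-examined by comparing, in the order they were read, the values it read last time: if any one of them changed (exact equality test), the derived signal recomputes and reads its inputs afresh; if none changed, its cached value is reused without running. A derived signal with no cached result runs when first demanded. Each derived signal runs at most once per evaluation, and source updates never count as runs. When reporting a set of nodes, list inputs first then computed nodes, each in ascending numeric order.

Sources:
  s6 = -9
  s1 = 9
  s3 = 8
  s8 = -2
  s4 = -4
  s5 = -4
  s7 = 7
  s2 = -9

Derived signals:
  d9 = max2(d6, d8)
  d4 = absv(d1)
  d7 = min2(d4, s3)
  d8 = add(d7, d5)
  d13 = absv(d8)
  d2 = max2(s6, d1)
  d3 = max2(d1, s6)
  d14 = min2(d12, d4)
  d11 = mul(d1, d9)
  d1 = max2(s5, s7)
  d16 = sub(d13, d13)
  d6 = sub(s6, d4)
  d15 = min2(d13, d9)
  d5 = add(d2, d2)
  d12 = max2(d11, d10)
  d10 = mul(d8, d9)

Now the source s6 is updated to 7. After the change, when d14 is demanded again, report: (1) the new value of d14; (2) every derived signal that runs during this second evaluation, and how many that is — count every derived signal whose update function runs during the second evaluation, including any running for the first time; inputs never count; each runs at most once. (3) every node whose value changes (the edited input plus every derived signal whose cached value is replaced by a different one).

First evaluation (everything demanded from the output):
  d1 = max2(-4, 7) = 7
  d2 = max2(-9, 7) = 7
  d4 = absv(7) = 7
  d5 = add(7, 7) = 14
  d6 = sub(-9, 7) = -16
  d7 = min2(7, 8) = 7
  d8 = add(7, 14) = 21
  d9 = max2(-16, 21) = 21
  d10 = mul(21, 21) = 441
  d11 = mul(7, 21) = 147
  d12 = max2(147, 441) = 441
  d14 = min2(441, 7) = 7

Propagation after the edit:
  d2: runs — s6 -9->7; result 7 (same value as before).
  d5: checked — values it read are unchanged (d2 unchanged, d2 unchanged); reused cached 14 without running.
  d6: runs — s6 -9->7; result 0.
  d8: checked — values it read are unchanged (d7 unchanged, d5 unchanged); reused cached 21 without running.
  d9: runs — d6 -16->0; result 21 (same value as before).
  d10: checked — values it read are unchanged (d8 unchanged, d9 unchanged); reused cached 441 without running.
  d11: checked — values it read are unchanged (d1 unchanged, d9 unchanged); reused cached 147 without running.
  d12: checked — values it read are unchanged (d11 unchanged, d10 unchanged); reused cached 441 without running.
  d14: checked — values it read are unchanged (d12 unchanged, d4 unchanged); reused cached 7 without running.

Key observation: the cutoff stops propagation at d5 — its inputs' values are unchanged, so it reuses its cache.

New value of d14: 7.
Derived signals that run: d2, d6, d9 — 3 in total.
Values that change: s6, d6.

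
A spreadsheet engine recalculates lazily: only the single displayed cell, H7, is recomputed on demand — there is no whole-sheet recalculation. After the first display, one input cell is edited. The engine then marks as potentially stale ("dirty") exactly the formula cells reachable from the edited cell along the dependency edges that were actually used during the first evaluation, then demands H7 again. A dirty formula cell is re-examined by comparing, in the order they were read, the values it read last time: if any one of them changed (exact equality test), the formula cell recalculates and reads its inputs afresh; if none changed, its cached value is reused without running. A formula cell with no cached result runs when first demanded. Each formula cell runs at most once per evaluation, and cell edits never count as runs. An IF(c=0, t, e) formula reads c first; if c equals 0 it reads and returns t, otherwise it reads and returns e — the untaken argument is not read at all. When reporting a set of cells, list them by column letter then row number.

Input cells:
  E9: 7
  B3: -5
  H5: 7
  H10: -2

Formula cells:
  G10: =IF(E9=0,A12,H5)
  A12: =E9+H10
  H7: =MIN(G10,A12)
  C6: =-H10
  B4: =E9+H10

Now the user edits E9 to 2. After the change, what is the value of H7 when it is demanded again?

New value of H7: 0.

First evaluation (everything demanded from the output):
  A12 = 7 + -2 = 5
  G10 = IF(E9=0: E9=7 -> else branch H5) = 7
  H7 = MIN(7, 5) = 5

Propagation after the edit:
  A12: runs — E9 7->2; result 0.
  G10: runs — E9 7->2; result 7 (same value as before).
  H7: runs — A12 5->0; result 0.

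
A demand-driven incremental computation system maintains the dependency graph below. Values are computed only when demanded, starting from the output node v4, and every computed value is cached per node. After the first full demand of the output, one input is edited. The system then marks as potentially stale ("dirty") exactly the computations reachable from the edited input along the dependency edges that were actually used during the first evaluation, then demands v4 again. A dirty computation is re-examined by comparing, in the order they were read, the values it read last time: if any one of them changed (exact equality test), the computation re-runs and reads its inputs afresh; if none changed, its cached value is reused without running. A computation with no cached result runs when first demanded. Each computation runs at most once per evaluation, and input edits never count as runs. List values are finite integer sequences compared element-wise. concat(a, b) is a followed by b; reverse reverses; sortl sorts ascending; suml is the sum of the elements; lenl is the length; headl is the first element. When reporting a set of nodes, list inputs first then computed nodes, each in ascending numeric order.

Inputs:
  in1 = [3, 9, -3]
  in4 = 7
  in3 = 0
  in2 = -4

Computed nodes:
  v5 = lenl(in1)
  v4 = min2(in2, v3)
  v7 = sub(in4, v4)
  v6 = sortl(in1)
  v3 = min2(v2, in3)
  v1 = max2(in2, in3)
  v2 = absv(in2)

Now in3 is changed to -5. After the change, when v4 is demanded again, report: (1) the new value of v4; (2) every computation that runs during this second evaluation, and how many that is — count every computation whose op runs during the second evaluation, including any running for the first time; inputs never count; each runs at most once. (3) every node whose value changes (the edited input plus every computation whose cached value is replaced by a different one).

First evaluation (everything demanded from the output):
  v2 = absv(-4) = 4
  v3 = min2(4, 0) = 0
  v4 = min2(-4, 0) = -4

Propagation after the edit:
  v3: runs — in3 0->-5; result -5.
  v4: runs — v3 0->-5; result -5.

New value of v4: -5.
Computations that run: v3, v4 — 2 in total.
Values that change: in3, v3, v4.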